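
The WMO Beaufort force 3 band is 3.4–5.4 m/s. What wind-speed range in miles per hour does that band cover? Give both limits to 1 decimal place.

3.4–5.4 m/s × 2.237 = 7.6–12.1 mph.

7.6 to 12.1 mph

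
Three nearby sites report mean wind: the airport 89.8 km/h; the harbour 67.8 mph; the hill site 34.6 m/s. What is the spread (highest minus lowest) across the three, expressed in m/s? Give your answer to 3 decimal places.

9.656 m/s

the airport: 89.8 km/h = 24.94444 m/s.
the harbour: 67.8 mph = 30.30931 m/s.
Spread: 34.60000 − 24.94444 = 9.656 m/s.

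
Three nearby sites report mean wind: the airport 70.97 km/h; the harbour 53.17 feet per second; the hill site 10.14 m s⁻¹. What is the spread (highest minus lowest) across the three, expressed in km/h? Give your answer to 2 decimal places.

34.47 km/h

the harbour: 53.17 ft/s = 58.3424 km/h.
the hill site: 10.14 m/s = 36.5040 km/h.
Spread: 70.9700 − 36.5040 = 34.47 km/h.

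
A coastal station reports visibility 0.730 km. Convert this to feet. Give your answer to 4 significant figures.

1 km = 3280.84 ft, so 0.730 × 3280.84 = 2395 ft.

2395 ft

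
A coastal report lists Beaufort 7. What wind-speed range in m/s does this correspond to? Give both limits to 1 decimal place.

Beaufort 7 (near gale) spans 13.9–17.1 m/s.

13.9 to 17.1 m/s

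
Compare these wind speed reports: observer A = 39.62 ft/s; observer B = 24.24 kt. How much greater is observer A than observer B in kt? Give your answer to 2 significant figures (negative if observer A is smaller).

observer A: 39.62 ft/s = 23.4742 kt.
Difference: 23.4742 − 24.2400 = -0.77 kt.

-0.77 kt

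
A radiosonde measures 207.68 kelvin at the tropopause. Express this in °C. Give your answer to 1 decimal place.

-65.5 °C

°C = 207.68 − 273.15 = -65.5 °C.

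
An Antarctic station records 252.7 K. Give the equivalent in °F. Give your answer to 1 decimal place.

First to °C: -20.45 °C.
Then to °F: -4.8 °F.

-4.8 °F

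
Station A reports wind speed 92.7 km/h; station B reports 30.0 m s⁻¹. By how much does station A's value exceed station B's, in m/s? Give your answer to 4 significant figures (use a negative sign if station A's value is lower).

station A: 92.7 km/h = 25.75000 m/s.
Difference: 25.75000 − 30.00000 = -4.250 m/s.

-4.250 m/s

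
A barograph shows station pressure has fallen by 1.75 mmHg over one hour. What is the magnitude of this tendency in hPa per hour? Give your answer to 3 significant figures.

1.75 mmHg / 1 h × 1.33322 hPa/mmHg = 2.33 hPa/h.

2.33 hPa per hour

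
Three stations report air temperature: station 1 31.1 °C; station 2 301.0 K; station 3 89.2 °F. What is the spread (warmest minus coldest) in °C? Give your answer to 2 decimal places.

3.93 °C

station 2: 301.0 K = 27.850 °C.
station 3: 89.2 °F = 31.778 °C.
Spread: 31.778 − 27.850 = 3.928 °C.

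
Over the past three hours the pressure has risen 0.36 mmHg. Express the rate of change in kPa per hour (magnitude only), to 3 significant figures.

0.36 mmHg / 3 h × 0.133322 kPa/mmHg = 0.0160 kPa/h.

0.0160 kPa per hour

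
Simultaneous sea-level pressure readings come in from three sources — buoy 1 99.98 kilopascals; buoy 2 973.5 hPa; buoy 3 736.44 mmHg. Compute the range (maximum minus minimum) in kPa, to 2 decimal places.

buoy 2: 973.5 hPa = 97.3500 kPa.
buoy 3: 736.44 mmHg = 98.1839 kPa.
Spread: 99.9800 − 97.3500 = 2.63 kPa.

2.63 kPa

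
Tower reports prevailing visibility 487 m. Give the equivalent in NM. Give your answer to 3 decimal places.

1 m = 0.000539957 nmi, so 487 × 0.000539957 = 0.263 nmi.

0.263 nmi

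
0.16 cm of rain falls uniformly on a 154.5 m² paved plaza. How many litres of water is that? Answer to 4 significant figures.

247.2 litres

Depth: 0.16 cm × 10 = 1.6 mm.
1 mm over 1 m² is 1 L, so volume = 1.6 × 154.5 = 247.2 L.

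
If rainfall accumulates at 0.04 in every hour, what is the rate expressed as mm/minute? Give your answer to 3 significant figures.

0.0169 mm/minute

0.04 in/hour × 25.4 mm/in × 0.0166667 hour/minute = 0.0169 mm/minute.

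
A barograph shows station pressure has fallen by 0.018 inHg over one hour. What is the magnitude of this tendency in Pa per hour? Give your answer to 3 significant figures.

0.018 inHg / 1 h × 3386.39 Pa/inHg = 61.0 Pa/h.

61.0 Pa per hour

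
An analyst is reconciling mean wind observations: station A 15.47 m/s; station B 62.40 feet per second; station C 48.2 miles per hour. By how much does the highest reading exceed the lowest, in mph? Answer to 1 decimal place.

13.6 mph

station A: 15.47 m/s = 34.605 mph.
station B: 62.40 ft/s = 42.545 mph.
Spread: 48.200 − 34.605 = 13.6 mph.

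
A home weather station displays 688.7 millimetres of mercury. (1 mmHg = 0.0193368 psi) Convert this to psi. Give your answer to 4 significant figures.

1 mmHg = 0.0193368 psi, so 688.7 × 0.0193368 = 13.32 psi.

13.32 psi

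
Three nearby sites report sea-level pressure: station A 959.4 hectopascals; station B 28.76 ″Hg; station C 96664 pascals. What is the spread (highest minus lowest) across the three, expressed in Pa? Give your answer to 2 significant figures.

1500 Pa

station A: 959.4 hPa = 95940.00 Pa.
station B: 28.76 inHg = 97392.55 Pa.
Spread: 97392.55 − 95940.00 = 1500 Pa.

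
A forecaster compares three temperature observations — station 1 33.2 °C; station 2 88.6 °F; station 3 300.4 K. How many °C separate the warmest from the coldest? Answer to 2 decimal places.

5.95 °C

station 2: 88.6 °F = 31.444 °C.
station 3: 300.4 K = 27.250 °C.
Spread: 33.200 − 27.250 = 5.950 °C.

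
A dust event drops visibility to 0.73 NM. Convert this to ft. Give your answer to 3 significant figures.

4440 ft

1 nmi = 6076.12 ft, so 0.73 × 6076.12 = 4440 ft.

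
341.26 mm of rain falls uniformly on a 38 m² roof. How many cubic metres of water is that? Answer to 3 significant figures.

1 mm over 1 m² is 1 L, so volume = 341.26 × 38 = 12967.88 L = 13.0 m³.

13.0 cubic metres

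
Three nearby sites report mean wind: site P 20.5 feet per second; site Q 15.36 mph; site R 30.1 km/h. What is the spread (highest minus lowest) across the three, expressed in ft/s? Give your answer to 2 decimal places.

site Q: 15.36 mph = 22.5280 ft/s.
site R: 30.1 km/h = 27.4315 ft/s.
Spread: 27.4315 − 20.5000 = 6.93 ft/s.

6.93 ft/s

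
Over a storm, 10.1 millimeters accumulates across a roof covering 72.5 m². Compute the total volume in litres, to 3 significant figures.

1 mm over 1 m² is 1 L, so volume = 10.1 × 72.5 = 732.25 L ≈ 732 L.

732 litres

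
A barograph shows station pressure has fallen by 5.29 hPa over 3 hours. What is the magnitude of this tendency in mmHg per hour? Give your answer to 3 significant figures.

5.29 hPa / 3 h × 0.750062 mmHg/hPa = 1.32 mmHg/h.

1.32 mmHg per hour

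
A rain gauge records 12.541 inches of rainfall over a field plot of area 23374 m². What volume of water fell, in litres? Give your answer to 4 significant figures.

7446000 litres

Depth: 12.541 in × 25.4 = 318.5414 mm.
1 mm over 1 m² is 1 L, so volume = 318.5414 × 23374 = 7445586.7 L ≈ 7446000 L.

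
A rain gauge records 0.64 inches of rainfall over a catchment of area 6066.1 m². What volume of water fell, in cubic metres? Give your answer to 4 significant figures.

Depth: 0.64 in × 25.4 = 16.256 mm.
1 mm over 1 m² is 1 L, so volume = 16.256 × 6066.1 = 98610.522 L = 98.61 m³.

98.61 cubic metres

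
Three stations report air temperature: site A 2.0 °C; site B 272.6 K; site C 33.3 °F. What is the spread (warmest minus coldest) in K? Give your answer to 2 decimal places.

2.55 K

site B: 272.6 K = -0.550 °C.
site C: 33.3 °F = 0.722 °C.
Spread: 2.000 − (-0.550) = 2.550 °C.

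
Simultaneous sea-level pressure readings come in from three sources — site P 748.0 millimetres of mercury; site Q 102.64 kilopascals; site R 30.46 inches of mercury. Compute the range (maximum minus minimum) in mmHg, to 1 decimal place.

site Q: 102.64 kPa = 769.863 mmHg.
site R: 30.46 inHg = 773.684 mmHg.
Spread: 773.684 − 748.000 = 25.7 mmHg.

25.7 mmHg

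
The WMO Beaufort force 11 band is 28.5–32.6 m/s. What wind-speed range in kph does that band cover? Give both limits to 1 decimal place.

28.5–32.6 m/s × 3.6 = 102.6–117.4 km/h.

102.6 to 117.4 km/h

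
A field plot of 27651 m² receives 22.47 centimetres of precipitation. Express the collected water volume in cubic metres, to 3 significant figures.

6210 cubic metres

Depth: 22.47 cm × 10 = 224.7 mm.
1 mm over 1 m² is 1 L, so volume = 224.7 × 27651 = 6213179.7 L = 6210 m³.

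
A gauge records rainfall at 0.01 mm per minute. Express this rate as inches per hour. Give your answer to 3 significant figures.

0.01 mm/minute × 0.0393701 in/mm × 60 minute/hour = 0.0236 in/hour.

0.0236 in/hour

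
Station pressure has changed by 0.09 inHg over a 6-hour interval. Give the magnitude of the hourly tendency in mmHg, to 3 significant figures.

0.09 inHg / 6 h × 25.4 mmHg/inHg = 0.381 mmHg/h.

0.381 mmHg per hour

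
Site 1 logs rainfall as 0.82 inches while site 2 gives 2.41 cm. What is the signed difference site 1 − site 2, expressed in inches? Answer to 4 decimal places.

site 2: 2.41 cm = 0.948819 in.
Difference: 0.820000 − 0.948819 = -0.1288 in.

-0.1288 in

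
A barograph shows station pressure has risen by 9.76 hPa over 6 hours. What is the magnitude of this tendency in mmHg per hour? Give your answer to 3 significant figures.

1.22 mmHg per hour

9.76 hPa / 6 h × 0.750062 mmHg/hPa = 1.22 mmHg/h.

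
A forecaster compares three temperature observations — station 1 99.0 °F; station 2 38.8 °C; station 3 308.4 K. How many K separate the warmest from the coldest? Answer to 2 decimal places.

3.55 K

station 1: 99.0 °F = 37.222 °C.
station 3: 308.4 K = 35.250 °C.
Spread: 38.800 − 35.250 = 3.550 °C.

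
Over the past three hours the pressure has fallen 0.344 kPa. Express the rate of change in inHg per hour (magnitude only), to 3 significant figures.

0.344 kPa / 3 h × 0.2953 inHg/kPa = 0.0339 inHg/h.

0.0339 inHg per hour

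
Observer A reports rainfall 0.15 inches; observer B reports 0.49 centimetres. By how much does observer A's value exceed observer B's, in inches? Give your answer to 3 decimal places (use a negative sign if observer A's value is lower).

-0.043 in

observer B: 0.49 cm = 0.19291 in.
Difference: 0.15000 − 0.19291 = -0.043 in.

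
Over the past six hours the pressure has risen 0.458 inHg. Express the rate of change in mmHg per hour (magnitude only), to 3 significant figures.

0.458 inHg / 6 h × 25.4 mmHg/inHg = 1.94 mmHg/h.

1.94 mmHg per hour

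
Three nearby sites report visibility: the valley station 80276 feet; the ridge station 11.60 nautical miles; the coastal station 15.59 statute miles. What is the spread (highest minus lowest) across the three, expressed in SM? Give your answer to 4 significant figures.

2.241 SM

the valley station: 80276 ft = 15.20379 SM.
the ridge station: 11.60 nmi = 13.34904 SM.
Spread: 15.59000 − 13.34904 = 2.241 SM.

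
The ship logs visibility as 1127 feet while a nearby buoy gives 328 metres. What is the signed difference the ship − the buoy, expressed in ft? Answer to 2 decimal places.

the buoy: 328 m = 1076.1155 ft.
Difference: 1127.0000 − 1076.1155 = 50.88 ft.

50.88 ft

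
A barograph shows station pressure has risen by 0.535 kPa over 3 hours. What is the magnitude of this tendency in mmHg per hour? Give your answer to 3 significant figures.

0.535 kPa / 3 h × 7.50062 mmHg/kPa = 1.34 mmHg/h.

1.34 mmHg per hour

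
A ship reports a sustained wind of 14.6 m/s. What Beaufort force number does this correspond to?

14.6 m/s lies in the Beaufort 7 band (near gale, 13.9–17.1 m/s).

Beaufort force 7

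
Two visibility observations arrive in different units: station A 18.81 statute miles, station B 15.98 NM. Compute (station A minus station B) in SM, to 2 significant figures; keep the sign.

0.42 SM

station B: 15.98 nmi = 18.3895 SM.
Difference: 18.8100 − 18.3895 = 0.42 SM.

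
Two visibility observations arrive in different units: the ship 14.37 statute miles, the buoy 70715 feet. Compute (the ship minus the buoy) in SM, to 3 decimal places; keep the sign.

0.977 SM

the buoy: 70715 ft = 13.39299 SM.
Difference: 14.37000 − 13.39299 = 0.977 SM.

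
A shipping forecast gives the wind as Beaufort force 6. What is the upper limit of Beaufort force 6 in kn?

Beaufort 6 (strong breeze) spans 22–27 knots.

27 kt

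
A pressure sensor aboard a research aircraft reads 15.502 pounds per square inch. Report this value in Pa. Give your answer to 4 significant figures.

106900 Pa

1 psi = 6894.76 Pa, so 15.502 × 6894.76 = 106900 Pa.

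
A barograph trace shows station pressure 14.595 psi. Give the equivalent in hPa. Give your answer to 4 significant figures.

1006 hPa

1 psi = 68.9476 hPa, so 14.595 × 68.9476 = 1006 hPa.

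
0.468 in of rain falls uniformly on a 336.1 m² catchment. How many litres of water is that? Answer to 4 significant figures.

3995 litres

Depth: 0.468 in × 25.4 = 11.8872 mm.
1 mm over 1 m² is 1 L, so volume = 11.8872 × 336.1 = 3995.2879 L ≈ 3995 L.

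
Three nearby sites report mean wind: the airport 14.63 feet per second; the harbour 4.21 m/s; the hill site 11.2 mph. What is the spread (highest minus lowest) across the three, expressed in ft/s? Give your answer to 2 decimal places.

2.61 ft/s

the harbour: 4.21 m/s = 13.8123 ft/s.
the hill site: 11.2 mph = 16.4267 ft/s.
Spread: 16.4267 − 13.8123 = 2.61 ft/s.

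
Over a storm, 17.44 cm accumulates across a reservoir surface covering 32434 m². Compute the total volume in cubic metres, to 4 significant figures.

Depth: 17.44 cm × 10 = 174.4 mm.
1 mm over 1 m² is 1 L, so volume = 174.4 × 32434 = 5656489.6 L = 5656 m³.

5656 cubic metres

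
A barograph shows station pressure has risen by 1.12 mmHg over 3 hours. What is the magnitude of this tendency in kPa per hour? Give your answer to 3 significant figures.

0.0498 kPa per hour

1.12 mmHg / 3 h × 0.133322 kPa/mmHg = 0.0498 kPa/h.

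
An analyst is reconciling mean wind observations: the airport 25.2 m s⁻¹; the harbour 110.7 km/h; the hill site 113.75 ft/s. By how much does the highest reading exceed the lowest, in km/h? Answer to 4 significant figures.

34.10 km/h

the airport: 25.2 m/s = 90.7200 km/h.
the hill site: 113.75 ft/s = 124.8156 km/h.
Spread: 124.8156 − 90.7200 = 34.10 km/h.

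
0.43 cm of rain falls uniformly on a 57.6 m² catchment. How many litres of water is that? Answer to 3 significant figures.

248 litres

Depth: 0.43 cm × 10 = 4.3 mm.
1 mm over 1 m² is 1 L, so volume = 4.3 × 57.6 = 247.68 L ≈ 248 L.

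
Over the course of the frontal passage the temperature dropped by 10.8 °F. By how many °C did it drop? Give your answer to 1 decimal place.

6.0 °C

For a temperature change the 32° offset cancels: Δ°C = 10.8 × 0.5556 = 6.0 °C.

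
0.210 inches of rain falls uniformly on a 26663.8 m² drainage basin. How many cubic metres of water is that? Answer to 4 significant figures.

Depth: 0.210 in × 25.4 = 5.334 mm.
1 mm over 1 m² is 1 L, so volume = 5.334 × 26663.8 = 142224.71 L = 142.2 m³.

142.2 cubic metres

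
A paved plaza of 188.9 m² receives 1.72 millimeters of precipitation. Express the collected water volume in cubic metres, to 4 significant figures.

0.3249 cubic metres

1 mm over 1 m² is 1 L, so volume = 1.72 × 188.9 = 324.908 L = 0.3249 m³.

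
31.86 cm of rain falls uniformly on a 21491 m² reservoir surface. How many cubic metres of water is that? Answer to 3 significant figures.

6850 cubic metres

Depth: 31.86 cm × 10 = 318.6 mm.
1 mm over 1 m² is 1 L, so volume = 318.6 × 21491 = 6847032.6 L = 6850 m³.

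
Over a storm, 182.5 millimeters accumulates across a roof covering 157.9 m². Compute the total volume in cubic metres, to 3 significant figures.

28.8 cubic metres

1 mm over 1 m² is 1 L, so volume = 182.5 × 157.9 = 28816.75 L = 28.8 m³.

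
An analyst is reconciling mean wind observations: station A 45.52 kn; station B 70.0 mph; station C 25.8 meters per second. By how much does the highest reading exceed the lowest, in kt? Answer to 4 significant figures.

15.31 kt

station B: 70.0 mph = 60.8283 kt.
station C: 25.8 m/s = 50.1512 kt.
Spread: 60.8283 − 45.5200 = 15.31 kt.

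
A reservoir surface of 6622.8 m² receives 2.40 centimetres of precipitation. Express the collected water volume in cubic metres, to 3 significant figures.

Depth: 2.40 cm × 10 = 24 mm.
1 mm over 1 m² is 1 L, so volume = 24 × 6622.8 = 158947.2 L = 159 m³.

159 cubic metres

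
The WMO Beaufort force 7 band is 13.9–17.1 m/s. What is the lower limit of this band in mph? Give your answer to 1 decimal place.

31.1 mph

13.9–17.1 m/s × 2.237 = 31.1–38.3 mph.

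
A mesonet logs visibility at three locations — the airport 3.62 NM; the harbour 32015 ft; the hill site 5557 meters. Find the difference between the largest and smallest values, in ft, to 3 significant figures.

13800 ft

the airport: 3.62 nmi = 21995.54 ft.
the hill site: 5557 m = 18231.63 ft.
Spread: 32015.00 − 18231.63 = 13800 ft.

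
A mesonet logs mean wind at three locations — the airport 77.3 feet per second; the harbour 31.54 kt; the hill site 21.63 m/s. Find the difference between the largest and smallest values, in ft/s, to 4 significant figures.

the harbour: 31.54 kt = 53.2335 ft/s.
the hill site: 21.63 m/s = 70.9646 ft/s.
Spread: 77.3000 − 53.2335 = 24.07 ft/s.

24.07 ft/s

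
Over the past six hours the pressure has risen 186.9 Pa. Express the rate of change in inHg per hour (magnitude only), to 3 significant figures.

0.00920 inHg per hour

186.9 Pa / 6 h × 0.0002953 inHg/Pa = 0.00920 inHg/h.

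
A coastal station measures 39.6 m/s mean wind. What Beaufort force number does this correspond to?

39.6 m/s lies in the Beaufort 12 band (hurricane force, ≥32.7 m/s).

Beaufort force 12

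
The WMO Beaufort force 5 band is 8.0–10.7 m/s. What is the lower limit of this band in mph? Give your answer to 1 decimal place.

17.9 mph

8.0–10.7 m/s × 2.237 = 17.9–23.9 mph.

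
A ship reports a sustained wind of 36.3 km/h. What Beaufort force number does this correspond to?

36.3 km/h = 10.1 m/s, which is Beaufort 5 (fresh breeze, 8.0–10.7 m/s).

Beaufort force 5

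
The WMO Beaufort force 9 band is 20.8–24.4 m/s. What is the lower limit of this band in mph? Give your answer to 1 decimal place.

20.8–24.4 m/s × 2.237 = 46.5–54.6 mph.

46.5 mph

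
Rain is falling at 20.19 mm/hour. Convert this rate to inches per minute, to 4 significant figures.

20.19 mm/hour × 0.0393701 in/mm × 0.0166667 hour/minute = 0.01325 in/minute.

0.01325 in/minute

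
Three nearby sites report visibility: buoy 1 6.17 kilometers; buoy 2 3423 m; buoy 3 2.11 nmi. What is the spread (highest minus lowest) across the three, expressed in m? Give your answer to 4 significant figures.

buoy 1: 6.17 km = 6170.00 m.
buoy 3: 2.11 nmi = 3907.72 m.
Spread: 6170.00 − 3423.00 = 2747 m.

2747 m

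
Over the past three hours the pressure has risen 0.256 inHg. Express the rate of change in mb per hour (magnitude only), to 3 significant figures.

0.256 inHg / 3 h × 33.8639 mb/inHg = 2.89 mb/h.

2.89 mb per hour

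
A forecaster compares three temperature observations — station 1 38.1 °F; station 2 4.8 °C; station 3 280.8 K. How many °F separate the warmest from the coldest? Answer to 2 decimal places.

7.67 °F

station 1: 38.1 °F = 3.389 °C.
station 3: 280.8 K = 7.650 °C.
Spread: 7.650 − 3.389 = 4.261 °C = 7.67 °F.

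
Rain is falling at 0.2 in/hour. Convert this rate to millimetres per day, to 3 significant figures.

0.2 in/hour × 25.4 mm/in × 24 hour/day = 122 mm/day.

122 mm/day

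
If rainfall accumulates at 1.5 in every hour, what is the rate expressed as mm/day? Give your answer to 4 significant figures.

914.4 mm/day

1.5 in/hour × 25.4 mm/in × 24 hour/day = 914.4 mm/day.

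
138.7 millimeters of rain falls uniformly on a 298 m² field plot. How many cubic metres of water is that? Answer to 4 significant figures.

1 mm over 1 m² is 1 L, so volume = 138.7 × 298 = 41332.6 L = 41.33 m³.

41.33 cubic metres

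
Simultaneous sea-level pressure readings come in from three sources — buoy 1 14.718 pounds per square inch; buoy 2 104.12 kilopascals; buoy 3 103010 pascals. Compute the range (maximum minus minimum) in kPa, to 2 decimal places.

2.64 kPa

buoy 1: 14.718 psi = 101.4770 kPa.
buoy 3: 103010 Pa = 103.0100 kPa.
Spread: 104.1200 − 101.4770 = 2.64 kPa.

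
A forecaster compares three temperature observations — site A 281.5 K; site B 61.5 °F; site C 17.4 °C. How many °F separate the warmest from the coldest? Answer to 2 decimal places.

site A: 281.5 K = 8.350 °C.
site B: 61.5 °F = 16.389 °C.
Spread: 17.400 − 8.350 = 9.050 °C = 16.29 °F.

16.29 °F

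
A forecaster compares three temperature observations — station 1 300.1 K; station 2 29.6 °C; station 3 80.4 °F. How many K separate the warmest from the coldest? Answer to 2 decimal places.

2.71 K

station 1: 300.1 K = 26.950 °C.
station 3: 80.4 °F = 26.889 °C.
Spread: 29.600 − 26.889 = 2.711 °C.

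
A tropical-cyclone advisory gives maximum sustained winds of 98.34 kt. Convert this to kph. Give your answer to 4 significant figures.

182.1 km/h

1 kt = 1.852 km/h, so 98.34 × 1.852 = 182.1 km/h.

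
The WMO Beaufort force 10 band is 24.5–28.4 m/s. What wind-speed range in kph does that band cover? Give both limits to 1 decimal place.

88.2 to 102.2 km/h

24.5–28.4 m/s × 3.6 = 88.2–102.2 km/h.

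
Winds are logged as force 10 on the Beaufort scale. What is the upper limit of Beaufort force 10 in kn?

55 kt

Beaufort 10 (storm) spans 48–55 knots.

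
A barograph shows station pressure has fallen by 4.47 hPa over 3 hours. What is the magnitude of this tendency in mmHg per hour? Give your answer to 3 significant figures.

4.47 hPa / 3 h × 0.750062 mmHg/hPa = 1.12 mmHg/h.

1.12 mmHg per hour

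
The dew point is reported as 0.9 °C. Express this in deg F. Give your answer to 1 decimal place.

33.6 °F

°F = °C × 9/5 + 32 = 0.9 × 1.8 + 32 = 33.6 °F.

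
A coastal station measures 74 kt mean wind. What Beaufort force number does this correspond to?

Beaufort force 12

74 kt lies in the Beaufort 12 band (hurricane force, ≥64 kt).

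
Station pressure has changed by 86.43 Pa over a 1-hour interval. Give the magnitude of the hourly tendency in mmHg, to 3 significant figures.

0.648 mmHg per hour

86.43 Pa / 1 h × 0.00750062 mmHg/Pa = 0.648 mmHg/h.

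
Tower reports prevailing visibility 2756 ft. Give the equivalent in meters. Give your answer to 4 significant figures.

840.0 m

1 ft = 0.3048 m, so 2756 × 0.3048 = 840.0 m.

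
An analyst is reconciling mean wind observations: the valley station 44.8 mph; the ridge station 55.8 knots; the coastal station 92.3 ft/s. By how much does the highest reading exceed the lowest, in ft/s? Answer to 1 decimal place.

28.5 ft/s

the valley station: 44.8 mph = 65.707 ft/s.
the ridge station: 55.8 kt = 94.180 ft/s.
Spread: 94.180 − 65.707 = 28.5 ft/s.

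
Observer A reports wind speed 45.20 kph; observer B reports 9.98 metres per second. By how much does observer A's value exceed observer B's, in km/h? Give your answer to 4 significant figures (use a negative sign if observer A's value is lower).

observer B: 9.98 m/s = 35.92800 km/h.
Difference: 45.20000 − 35.92800 = 9.272 km/h.

9.272 km/h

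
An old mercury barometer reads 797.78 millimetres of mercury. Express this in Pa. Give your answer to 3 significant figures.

106000 Pa

1 mmHg = 133.322 Pa, so 797.78 × 133.322 = 106000 Pa.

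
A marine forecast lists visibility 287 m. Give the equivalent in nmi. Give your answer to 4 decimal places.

0.1550 nmi

1 m = 0.000539957 nmi, so 287 × 0.000539957 = 0.1550 nmi.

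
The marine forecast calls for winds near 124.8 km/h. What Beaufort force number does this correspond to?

Beaufort force 12

124.8 km/h = 34.7 m/s, which is Beaufort 12 (hurricane force, ≥32.7 m/s).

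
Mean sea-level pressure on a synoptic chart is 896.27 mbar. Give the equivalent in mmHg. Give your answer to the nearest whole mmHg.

1 mb = 0.750062 mmHg, so 896.27 × 0.750062 = 672 mmHg.

672 mmHg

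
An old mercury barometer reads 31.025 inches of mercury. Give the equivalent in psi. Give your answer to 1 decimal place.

15.2 psi

1 inHg = 0.491154 psi, so 31.025 × 0.491154 = 15.2 psi.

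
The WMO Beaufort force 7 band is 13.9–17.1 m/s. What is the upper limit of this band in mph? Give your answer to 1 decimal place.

13.9–17.1 m/s × 2.237 = 31.1–38.3 mph.

38.3 mph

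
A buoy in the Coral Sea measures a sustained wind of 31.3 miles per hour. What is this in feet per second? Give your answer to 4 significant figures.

1 mph = 1.46667 ft/s, so 31.3 × 1.46667 = 45.91 ft/s.

45.91 ft/s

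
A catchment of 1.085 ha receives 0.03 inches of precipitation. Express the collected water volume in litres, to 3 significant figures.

Depth: 0.03 in × 25.4 = 0.762 mm.
Area: 1.085 ha = 10850 m².
1 mm over 1 m² is 1 L, so volume = 0.762 × 10850 = 8267.7 L ≈ 8270 L.

8270 litres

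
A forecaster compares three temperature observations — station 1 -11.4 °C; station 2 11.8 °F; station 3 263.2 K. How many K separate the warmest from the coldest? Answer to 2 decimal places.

1.45 K

station 2: 11.8 °F = -11.222 °C.
station 3: 263.2 K = -9.950 °C.
Spread: (-9.950) − (-11.400) = 1.450 °C.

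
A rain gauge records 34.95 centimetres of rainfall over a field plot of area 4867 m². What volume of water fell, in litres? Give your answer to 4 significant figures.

Depth: 34.95 cm × 10 = 349.5 mm.
1 mm over 1 m² is 1 L, so volume = 349.5 × 4867 = 1701016.5 L ≈ 1701000 L.

1701000 litres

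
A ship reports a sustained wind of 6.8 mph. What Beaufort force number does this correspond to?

6.8 mph = 3.0 m/s, which is Beaufort 2 (light breeze, 1.6–3.3 m/s).

Beaufort force 2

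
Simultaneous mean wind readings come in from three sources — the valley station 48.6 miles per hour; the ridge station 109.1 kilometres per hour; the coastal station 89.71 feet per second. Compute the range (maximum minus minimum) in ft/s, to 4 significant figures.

28.15 ft/s

the valley station: 48.6 mph = 71.2800 ft/s.
the ridge station: 109.1 km/h = 99.4277 ft/s.
Spread: 99.4277 − 71.2800 = 28.15 ft/s.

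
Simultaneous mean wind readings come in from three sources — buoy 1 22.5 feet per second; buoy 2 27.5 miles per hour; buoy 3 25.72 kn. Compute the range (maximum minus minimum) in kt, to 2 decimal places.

12.39 kt

buoy 1: 22.5 ft/s = 13.3309 kt.
buoy 2: 27.5 mph = 23.8968 kt.
Spread: 25.7200 − 13.3309 = 12.39 kt.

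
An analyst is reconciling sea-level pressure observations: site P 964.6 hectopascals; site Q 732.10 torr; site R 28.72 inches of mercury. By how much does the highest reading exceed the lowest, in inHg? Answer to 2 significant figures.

site P: 964.6 hPa = 28.4846 inHg.
site Q: 732.10 mmHg = 28.8228 inHg.
Spread: 28.8228 − 28.4846 = 0.34 inHg.

0.34 inHg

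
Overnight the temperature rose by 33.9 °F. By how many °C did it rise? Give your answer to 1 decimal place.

18.8 °C

Converting a difference, only the 9/5 scale factor applies: Δ°C = 33.9 × 0.5556 = 18.8 °C.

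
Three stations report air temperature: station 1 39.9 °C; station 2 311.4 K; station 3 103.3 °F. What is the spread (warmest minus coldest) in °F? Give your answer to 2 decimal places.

station 2: 311.4 K = 38.250 °C.
station 3: 103.3 °F = 39.611 °C.
Spread: 39.900 − 38.250 = 1.650 °C = 2.97 °F.

2.97 °F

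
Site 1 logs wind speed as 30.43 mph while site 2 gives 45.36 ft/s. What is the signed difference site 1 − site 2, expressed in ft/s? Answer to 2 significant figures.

-0.73 ft/s

site 1: 30.43 mph = 44.6307 ft/s.
Difference: 44.6307 − 45.3600 = -0.73 ft/s.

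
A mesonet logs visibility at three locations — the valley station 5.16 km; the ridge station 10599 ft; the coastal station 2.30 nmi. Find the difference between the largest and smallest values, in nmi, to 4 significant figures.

1.042 nmi

the valley station: 5.16 km = 2.78618 nmi.
the ridge station: 10599 ft = 1.74437 nmi.
Spread: 2.78618 − 1.74437 = 1.042 nmi.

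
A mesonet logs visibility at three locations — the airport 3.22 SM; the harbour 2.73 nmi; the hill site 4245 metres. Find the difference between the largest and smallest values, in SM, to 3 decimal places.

the harbour: 2.73 nmi = 3.14163 SM.
the hill site: 4245 m = 2.63772 SM.
Spread: 3.22000 − 2.63772 = 0.582 SM.

0.582 SM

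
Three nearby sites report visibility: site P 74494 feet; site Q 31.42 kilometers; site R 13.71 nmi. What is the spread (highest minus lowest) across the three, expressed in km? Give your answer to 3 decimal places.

site P: 74494 ft = 22.70577 km.
site R: 13.71 nmi = 25.39092 km.
Spread: 31.42000 − 22.70577 = 8.714 km.

8.714 km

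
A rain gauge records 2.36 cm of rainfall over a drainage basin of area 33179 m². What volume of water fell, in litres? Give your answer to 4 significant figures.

Depth: 2.36 cm × 10 = 23.6 mm.
1 mm over 1 m² is 1 L, so volume = 23.6 × 33179 = 783024.4 L ≈ 783000 L.

783000 litres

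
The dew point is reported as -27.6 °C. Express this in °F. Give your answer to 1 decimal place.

°F = °C × 9/5 + 32 = -27.6 × 1.8 + 32 = -17.7 °F.

-17.7 °F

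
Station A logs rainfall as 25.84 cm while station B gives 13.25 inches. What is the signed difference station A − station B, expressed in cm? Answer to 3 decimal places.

-7.815 cm

station B: 13.25 in = 33.65500 cm.
Difference: 25.84000 − 33.65500 = -7.815 cm.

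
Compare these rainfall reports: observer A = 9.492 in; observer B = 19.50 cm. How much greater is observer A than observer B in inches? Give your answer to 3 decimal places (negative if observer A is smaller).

1.815 in

observer B: 19.50 cm = 7.67717 in.
Difference: 9.49200 − 7.67717 = 1.815 in.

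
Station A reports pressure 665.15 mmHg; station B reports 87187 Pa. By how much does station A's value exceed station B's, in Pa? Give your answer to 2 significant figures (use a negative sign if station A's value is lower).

1500 Pa

station A: 665.15 mmHg = 88679.39 Pa.
Difference: 88679.39 − 87187.00 = 1500 Pa.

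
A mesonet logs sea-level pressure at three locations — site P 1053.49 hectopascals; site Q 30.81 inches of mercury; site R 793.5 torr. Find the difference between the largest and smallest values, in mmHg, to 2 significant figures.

11 mmHg

site P: 1053.49 hPa = 790.18 mmHg.
site Q: 30.81 inHg = 782.57 mmHg.
Spread: 793.50 − 782.57 = 11 mmHg.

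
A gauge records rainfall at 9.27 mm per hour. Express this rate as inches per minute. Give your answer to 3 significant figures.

0.00608 in/minute

9.27 mm/hour × 0.0393701 in/mm × 0.0166667 hour/minute = 0.00608 in/minute.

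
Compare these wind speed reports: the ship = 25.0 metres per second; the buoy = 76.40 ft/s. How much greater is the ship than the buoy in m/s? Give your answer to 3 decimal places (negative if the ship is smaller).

1.713 m/s

the buoy: 76.40 ft/s = 23.28672 m/s.
Difference: 25.00000 − 23.28672 = 1.713 m/s.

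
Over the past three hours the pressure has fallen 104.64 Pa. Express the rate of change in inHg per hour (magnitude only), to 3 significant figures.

0.0103 inHg per hour

104.64 Pa / 3 h × 0.0002953 inHg/Pa = 0.0103 inHg/h.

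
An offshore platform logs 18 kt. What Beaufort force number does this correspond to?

18 kt lies in the Beaufort 5 band (fresh breeze, 17–21 kt).

Beaufort force 5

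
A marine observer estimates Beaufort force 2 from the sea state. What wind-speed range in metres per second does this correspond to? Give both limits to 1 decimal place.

1.6 to 3.3 m/s

Beaufort 2 (light breeze) spans 1.6–3.3 m/s.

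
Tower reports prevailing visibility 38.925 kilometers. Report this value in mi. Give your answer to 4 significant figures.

1 km = 0.621371 SM, so 38.925 × 0.621371 = 24.19 SM.

24.19 SM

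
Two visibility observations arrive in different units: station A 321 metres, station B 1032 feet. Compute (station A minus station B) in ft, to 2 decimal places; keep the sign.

station A: 321 m = 1053.1496 ft.
Difference: 1053.1496 − 1032.0000 = 21.15 ft.

21.15 ft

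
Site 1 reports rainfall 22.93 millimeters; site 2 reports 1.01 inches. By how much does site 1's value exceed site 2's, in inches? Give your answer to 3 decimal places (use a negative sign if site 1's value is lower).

-0.107 in

site 1: 22.93 mm = 0.90276 in.
Difference: 0.90276 − 1.01000 = -0.107 in.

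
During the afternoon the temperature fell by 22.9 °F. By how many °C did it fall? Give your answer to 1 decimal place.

12.7 °C

For a temperature change the 32° offset cancels: Δ°C = 22.9 × 0.5556 = 12.7 °C.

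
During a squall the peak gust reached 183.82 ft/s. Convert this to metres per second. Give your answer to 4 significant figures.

56.03 m/s

1 ft/s = 0.3048 m/s, so 183.82 × 0.3048 = 56.03 m/s.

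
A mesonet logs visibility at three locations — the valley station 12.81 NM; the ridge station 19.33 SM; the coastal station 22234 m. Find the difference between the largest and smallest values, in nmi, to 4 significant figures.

the ridge station: 19.33 SM = 16.79731 nmi.
the coastal station: 22234 m = 12.00540 nmi.
Spread: 16.79731 − 12.00540 = 4.792 nmi.

4.792 nmi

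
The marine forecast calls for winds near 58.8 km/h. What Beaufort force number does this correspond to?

Beaufort force 7

58.8 km/h = 16.3 m/s, which is Beaufort 7 (near gale, 13.9–17.1 m/s).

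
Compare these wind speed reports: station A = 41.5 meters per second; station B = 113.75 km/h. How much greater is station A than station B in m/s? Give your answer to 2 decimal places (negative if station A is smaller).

9.90 m/s

station B: 113.75 km/h = 31.5972 m/s.
Difference: 41.5000 − 31.5972 = 9.90 m/s.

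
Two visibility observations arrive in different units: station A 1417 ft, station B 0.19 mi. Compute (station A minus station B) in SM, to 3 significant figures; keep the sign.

station A: 1417 ft = 0.268371 SM.
Difference: 0.268371 − 0.190000 = 0.0784 SM.

0.0784 SM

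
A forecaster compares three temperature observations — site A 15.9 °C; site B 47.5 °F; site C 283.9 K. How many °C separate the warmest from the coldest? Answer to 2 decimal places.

7.29 °C

site B: 47.5 °F = 8.611 °C.
site C: 283.9 K = 10.750 °C.
Spread: 15.900 − 8.611 = 7.289 °C.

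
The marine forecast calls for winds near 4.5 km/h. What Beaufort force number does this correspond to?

4.5 km/h = 1.2 m/s, which is Beaufort 1 (light air, 0.3–1.5 m/s).

Beaufort force 1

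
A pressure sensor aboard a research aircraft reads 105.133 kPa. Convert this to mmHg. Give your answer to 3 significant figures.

789 mmHg

1 kPa = 7.50062 mmHg, so 105.133 × 7.50062 = 789 mmHg.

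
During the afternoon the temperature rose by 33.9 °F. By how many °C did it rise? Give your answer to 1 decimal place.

18.8 °C

For a temperature change the 32° offset cancels: Δ°C = 33.9 × 0.5556 = 18.8 °C.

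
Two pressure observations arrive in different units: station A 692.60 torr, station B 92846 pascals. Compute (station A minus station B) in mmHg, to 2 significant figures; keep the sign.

station B: 92846 Pa = 696.402 mmHg.
Difference: 692.600 − 696.402 = -3.8 mmHg.

-3.8 mmHg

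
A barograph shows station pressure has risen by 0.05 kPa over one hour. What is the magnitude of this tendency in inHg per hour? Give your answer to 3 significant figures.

0.05 kPa / 1 h × 0.2953 inHg/kPa = 0.0148 inHg/h.

0.0148 inHg per hour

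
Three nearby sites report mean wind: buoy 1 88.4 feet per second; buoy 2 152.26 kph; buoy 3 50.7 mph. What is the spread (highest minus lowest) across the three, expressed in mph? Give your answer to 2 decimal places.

buoy 1: 88.4 ft/s = 60.2727 mph.
buoy 2: 152.26 km/h = 94.6100 mph.
Spread: 94.6100 − 50.7000 = 43.91 mph.

43.91 mph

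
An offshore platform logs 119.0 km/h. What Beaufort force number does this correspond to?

119.0 km/h = 33.1 m/s, which is Beaufort 12 (hurricane force, ≥32.7 m/s).

Beaufort force 12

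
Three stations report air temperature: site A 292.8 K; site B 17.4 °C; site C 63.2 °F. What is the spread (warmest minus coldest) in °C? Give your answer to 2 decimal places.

site A: 292.8 K = 19.650 °C.
site C: 63.2 °F = 17.333 °C.
Spread: 19.650 − 17.333 = 2.317 °C.

2.32 °C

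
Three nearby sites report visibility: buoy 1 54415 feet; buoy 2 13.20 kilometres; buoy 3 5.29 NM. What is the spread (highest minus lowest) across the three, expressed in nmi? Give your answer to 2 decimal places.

buoy 1: 54415 ft = 8.9556 nmi.
buoy 2: 13.20 km = 7.1274 nmi.
Spread: 8.9556 − 5.2900 = 3.67 nmi.

3.67 nmi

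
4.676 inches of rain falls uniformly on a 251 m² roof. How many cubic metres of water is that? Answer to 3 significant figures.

29.8 cubic metres

Depth: 4.676 in × 25.4 = 118.7704 mm.
1 mm over 1 m² is 1 L, so volume = 118.7704 × 251 = 29811.37 L = 29.8 m³.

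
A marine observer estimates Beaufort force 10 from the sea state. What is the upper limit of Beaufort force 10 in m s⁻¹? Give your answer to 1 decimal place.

28.4 m/s

Beaufort 10 (storm) spans 24.5–28.4 m/s.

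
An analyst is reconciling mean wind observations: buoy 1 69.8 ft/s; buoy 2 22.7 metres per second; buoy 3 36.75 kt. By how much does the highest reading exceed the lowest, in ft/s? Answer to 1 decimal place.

12.4 ft/s

buoy 2: 22.7 m/s = 74.475 ft/s.
buoy 3: 36.75 kt = 62.027 ft/s.
Spread: 74.475 − 62.027 = 12.4 ft/s.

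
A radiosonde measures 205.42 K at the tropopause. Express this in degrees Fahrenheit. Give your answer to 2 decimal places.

-89.91 °F

First to °C: -67.73 °C.
Then to °F: -89.91 °F.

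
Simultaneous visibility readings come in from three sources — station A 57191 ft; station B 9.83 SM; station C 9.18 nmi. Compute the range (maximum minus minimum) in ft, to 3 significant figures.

5290 ft

station B: 9.83 SM = 51902.40 ft.
station C: 9.18 nmi = 55778.74 ft.
Spread: 57191.00 − 51902.40 = 5290 ft.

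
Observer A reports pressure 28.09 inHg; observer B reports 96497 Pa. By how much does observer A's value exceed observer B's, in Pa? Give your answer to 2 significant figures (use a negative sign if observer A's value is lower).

observer A: 28.09 inHg = 95123.67 Pa.
Difference: 95123.67 − 96497.00 = -1400 Pa.

-1400 Pa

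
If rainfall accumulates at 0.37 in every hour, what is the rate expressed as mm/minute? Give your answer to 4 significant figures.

0.37 in/hour × 25.4 mm/in × 0.0166667 hour/minute = 0.1566 mm/minute.

0.1566 mm/minute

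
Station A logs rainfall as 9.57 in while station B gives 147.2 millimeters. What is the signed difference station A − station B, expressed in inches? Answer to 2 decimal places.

3.77 in

station B: 147.2 mm = 5.7953 in.
Difference: 9.5700 − 5.7953 = 3.77 in.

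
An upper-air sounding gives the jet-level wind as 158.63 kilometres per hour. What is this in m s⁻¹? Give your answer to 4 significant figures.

44.06 m/s

1 km/h = 0.277778 m/s, so 158.63 × 0.277778 = 44.06 m/s.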